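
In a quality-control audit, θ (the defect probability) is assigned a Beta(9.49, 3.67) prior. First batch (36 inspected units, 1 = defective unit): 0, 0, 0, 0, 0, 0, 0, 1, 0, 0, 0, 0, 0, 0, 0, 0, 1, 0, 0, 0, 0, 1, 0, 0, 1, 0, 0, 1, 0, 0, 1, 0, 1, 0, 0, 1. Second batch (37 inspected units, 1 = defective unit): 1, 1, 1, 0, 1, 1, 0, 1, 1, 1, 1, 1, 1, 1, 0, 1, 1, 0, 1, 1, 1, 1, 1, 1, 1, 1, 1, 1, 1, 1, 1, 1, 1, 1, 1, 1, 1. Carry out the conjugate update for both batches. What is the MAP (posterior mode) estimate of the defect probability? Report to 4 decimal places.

The Beta prior is conjugate to a Binomial/Bernoulli likelihood; the update adds successes to α and failures to β.
After batch 1: Beta(9.49+8, 3.67+28) = Beta(17.49, 31.67).
After batch 2: Beta(17.49+33, 31.67+4) = Beta(50.49, 35.67).
Mode of Beta(a,b) for a,b>1 is (a−1)/(a+b−2) = 49.49/84.16 = 0.5880.

0.5880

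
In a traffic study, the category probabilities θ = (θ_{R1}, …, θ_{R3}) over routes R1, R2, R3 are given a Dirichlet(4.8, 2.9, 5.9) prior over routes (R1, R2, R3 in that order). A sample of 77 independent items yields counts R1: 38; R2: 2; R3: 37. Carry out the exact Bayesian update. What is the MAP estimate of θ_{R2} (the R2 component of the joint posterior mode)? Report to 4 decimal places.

The Dirichlet prior is conjugate to the Multinomial likelihood: each posterior αⱼ = prior αⱼ + observed count nⱼ.
Posterior concentration: (42.8, 4.9, 42.9), total = 90.6.
Joint mode component: (α_{R2}−1)/(Σα−K) = 3.9/87.6 = 0.0445.

0.0445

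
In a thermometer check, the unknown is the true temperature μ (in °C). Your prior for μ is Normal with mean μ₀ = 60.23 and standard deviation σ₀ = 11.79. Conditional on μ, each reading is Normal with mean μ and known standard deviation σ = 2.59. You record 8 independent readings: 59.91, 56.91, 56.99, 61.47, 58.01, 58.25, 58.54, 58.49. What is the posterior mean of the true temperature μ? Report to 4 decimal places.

For Normal data with known variance σ², a Normal(μ₀, σ₀²) prior on μ is conjugate. Posterior precision = 1/σ₀² + n/σ²; posterior mean is the precision-weighted average of μ₀ and x̄.
Σxᵢ = 59.91 + 56.91 + 56.99 + 61.47 + 58.01 + 58.25 + 58.54 + 58.49 = 468.57, so n·x̄ = 468.57.
σ₀² = 11.79² = 139.0041, σ² = 2.59² = 6.7081; σ² + n·σ₀² = 6.7081 + 8·139.0041 = 1118.7409.
Posterior mean = (μ₀/σ₀² + n·x̄/σ²)/(1/σ₀² + n/σ²) = (σ²·μ₀ + σ₀²·n·x̄)/(σ² + n·σ₀²) = (6.7081·60.23 + 139.0041·468.57)/1118.7409 = 65537.18/1118.7409 = 58.5812.

58.5812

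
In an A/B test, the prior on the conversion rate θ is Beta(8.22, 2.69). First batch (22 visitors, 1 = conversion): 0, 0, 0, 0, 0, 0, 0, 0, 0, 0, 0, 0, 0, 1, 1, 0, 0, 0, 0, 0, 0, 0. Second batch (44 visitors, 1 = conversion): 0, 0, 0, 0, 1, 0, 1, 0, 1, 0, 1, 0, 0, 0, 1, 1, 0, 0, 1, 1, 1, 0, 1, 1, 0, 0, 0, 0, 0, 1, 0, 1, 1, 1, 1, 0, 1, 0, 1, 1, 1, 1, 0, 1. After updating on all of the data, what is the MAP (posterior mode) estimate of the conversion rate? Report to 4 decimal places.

The Beta prior is conjugate to a Binomial/Bernoulli likelihood; the update adds successes to α and failures to β.
After batch 1: Beta(8.22+2, 2.69+20) = Beta(10.22, 22.69).
After batch 2: Beta(10.22+22, 22.69+22) = Beta(32.22, 44.69).
Mode of Beta(a,b) for a,b>1 is (a−1)/(a+b−2) = 31.22/74.91 = 0.4168.

0.4168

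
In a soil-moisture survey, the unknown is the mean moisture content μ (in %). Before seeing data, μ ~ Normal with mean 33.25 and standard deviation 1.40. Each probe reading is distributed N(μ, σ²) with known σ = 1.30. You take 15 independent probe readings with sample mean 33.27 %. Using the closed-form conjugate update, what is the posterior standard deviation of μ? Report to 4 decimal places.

For Normal data with known variance σ², a Normal(μ₀, σ₀²) prior on μ is conjugate. Posterior precision = 1/σ₀² + n/σ²; posterior mean is the precision-weighted average of μ₀ and x̄.
σ₀² = 1.40² = 1.96, σ² = 1.30² = 1.69; σ² + n·σ₀² = 1.69 + 15·1.96 = 31.09.
Posterior precision = 1/σ₀² + n/σ² = 1/1.96 + 15/1.69 = (σ² + n·σ₀²)/(σ₀²σ²) = 31.09/(1.96·1.69); posterior variance σₙ² = σ₀²σ²/(σ² + n·σ₀²) = 1.96·1.69/31.09 = 0.106542.
Posterior SD = √σₙ² = √(1.96·1.69/31.09) = 0.3264.

0.3264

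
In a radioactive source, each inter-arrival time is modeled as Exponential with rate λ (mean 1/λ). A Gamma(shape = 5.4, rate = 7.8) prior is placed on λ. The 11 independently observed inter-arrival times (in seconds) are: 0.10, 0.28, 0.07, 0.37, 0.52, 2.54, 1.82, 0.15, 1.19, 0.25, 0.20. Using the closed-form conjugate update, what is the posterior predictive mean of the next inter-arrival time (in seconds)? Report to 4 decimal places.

0.9929

With a Gamma(shape α, rate β) prior on the exponential rate λ, the posterior after n observations with total T = Σxᵢ is Gamma(α+n, β+T).
Sum of observations T = 7.49 seconds; n = 11.
Posterior: Gamma(5.4+11, 7.8+7.49) = Gamma(16.4, 15.29).
The predictive distribution for the next observation is Lomax; its mean is β/(α−1) = 15.29/15.4 = 0.9929.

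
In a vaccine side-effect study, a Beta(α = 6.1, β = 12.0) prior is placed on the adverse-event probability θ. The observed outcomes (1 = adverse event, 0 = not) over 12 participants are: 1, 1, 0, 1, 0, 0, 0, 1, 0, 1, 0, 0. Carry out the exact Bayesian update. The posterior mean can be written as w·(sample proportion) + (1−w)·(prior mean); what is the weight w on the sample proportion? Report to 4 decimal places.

The Beta prior is conjugate to a Binomial/Bernoulli likelihood; the update adds successes to α and failures to β.
Posterior mean = (α₀+k)/(α₀+β₀+n) = [n/(α₀+β₀+n)]·(k/n) + [(α₀+β₀)/(α₀+β₀+n)]·α₀/(α₀+β₀), so only n and the prior enter the weight.
The weight on the data is w = n/(α₀+β₀+n) = 12/(6.1+12.0+12) = 12/30.1 = 0.3987.

0.3987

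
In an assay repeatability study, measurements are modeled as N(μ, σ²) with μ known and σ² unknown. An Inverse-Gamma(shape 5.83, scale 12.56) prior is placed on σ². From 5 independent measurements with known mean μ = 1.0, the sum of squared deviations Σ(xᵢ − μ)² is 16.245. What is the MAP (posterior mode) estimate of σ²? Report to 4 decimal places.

With known mean μ and an Inverse-Gamma(α, β) prior on σ², the Normal likelihood is conjugate: posterior is Inv-Gamma(α + n/2, β + Σ(xᵢ−μ)²/2).
Posterior: Inv-Gamma(5.83 + 5/2, 12.56 + 16.245/2) = Inv-Gamma(8.33, 20.6825).
Mode = β/(α+1) = 20.6825/9.33 = 2.2168.

2.2168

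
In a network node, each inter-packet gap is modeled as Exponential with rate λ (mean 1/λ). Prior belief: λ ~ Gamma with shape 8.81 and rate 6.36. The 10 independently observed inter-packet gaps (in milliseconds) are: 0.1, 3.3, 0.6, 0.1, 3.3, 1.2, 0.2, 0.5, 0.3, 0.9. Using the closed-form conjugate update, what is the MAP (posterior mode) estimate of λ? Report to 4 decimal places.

1.0563

With a Gamma(shape α, rate β) prior on the exponential rate λ, the posterior after n observations with total T = Σxᵢ is Gamma(α+n, β+T).
Sum of observations T = 10.5 milliseconds; n = 10.
Posterior: Gamma(8.81+10, 6.36+10.5) = Gamma(18.81, 16.86).
Mode = (α−1)/β = 1.0563.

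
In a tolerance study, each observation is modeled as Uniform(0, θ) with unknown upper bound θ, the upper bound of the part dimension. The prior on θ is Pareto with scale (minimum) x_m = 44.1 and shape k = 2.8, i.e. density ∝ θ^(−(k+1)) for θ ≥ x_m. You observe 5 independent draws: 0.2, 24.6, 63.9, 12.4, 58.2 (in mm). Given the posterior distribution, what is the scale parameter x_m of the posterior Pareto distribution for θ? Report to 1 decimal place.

63.9

A Pareto(scale x_m, shape k) prior on the upper bound θ of Uniform(0, θ) is conjugate: posterior is Pareto(max(x_m, max xᵢ), k + n).
Sample maximum = 63.9; prior scale x_m = 44.1 → posterior scale = max = 63.9.
Posterior shape = 2.8 + 5 = 7.8.
Posterior scale x_m = 63.9.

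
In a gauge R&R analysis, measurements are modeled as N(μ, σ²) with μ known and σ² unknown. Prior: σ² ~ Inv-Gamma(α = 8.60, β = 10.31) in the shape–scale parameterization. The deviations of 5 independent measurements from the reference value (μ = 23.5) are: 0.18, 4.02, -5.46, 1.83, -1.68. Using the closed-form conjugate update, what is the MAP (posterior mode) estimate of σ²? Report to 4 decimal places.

With known mean μ and an Inverse-Gamma(α, β) prior on σ², the Normal likelihood is conjugate: posterior is Inv-Gamma(α + n/2, β + Σ(xᵢ−μ)²/2).
Σ(xᵢ−μ)² = (0.18)² + (4.02)² + (-5.46)² + (1.83)² + (-1.68)² = 52.1757.
Posterior: Inv-Gamma(8.60 + 5/2, 10.31 + 52.1757/2) = Inv-Gamma(11.10, 36.39785).
Mode = β/(α+1) = 36.39785/12.10 = 3.0081.

3.0081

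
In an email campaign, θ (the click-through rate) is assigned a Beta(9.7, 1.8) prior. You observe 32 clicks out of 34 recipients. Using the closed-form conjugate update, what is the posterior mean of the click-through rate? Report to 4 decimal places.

0.9165

The Beta prior is conjugate to a Binomial/Bernoulli likelihood; the update adds successes to α and failures to β.
Posterior: Beta(α+k, β+n−k) = Beta(9.7+32, 1.8+2) = Beta(41.7, 3.8).
Posterior mean = α/(α+β) = 41.7/45.5 = 0.9165.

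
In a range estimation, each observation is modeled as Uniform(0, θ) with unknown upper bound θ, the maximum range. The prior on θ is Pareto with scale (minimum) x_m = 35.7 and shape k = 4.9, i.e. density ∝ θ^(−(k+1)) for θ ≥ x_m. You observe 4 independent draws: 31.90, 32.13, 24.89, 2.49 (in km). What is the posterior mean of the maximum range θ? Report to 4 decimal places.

40.2190

A Pareto(scale x_m, shape k) prior on the upper bound θ of Uniform(0, θ) is conjugate: posterior is Pareto(max(x_m, max xᵢ), k + n).
Sample maximum = 32.13; prior scale x_m = 35.7 → posterior scale = max = 35.70.
Posterior shape = 4.9 + 4 = 8.9.
E[θ|data] = k·x_m/(k−1) = 8.9·35.70/7.9 = 40.2190.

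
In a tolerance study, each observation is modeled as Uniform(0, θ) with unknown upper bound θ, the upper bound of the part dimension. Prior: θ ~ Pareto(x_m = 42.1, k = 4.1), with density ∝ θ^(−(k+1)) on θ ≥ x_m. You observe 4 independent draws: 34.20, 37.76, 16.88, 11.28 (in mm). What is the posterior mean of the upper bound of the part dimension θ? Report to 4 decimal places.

A Pareto(scale x_m, shape k) prior on the upper bound θ of Uniform(0, θ) is conjugate: posterior is Pareto(max(x_m, max xᵢ), k + n).
Sample maximum = 37.76; prior scale x_m = 42.1 → posterior scale = max = 42.10.
Posterior shape = 4.1 + 4 = 8.1.
E[θ|data] = k·x_m/(k−1) = 8.1·42.10/7.1 = 48.0296.

48.0296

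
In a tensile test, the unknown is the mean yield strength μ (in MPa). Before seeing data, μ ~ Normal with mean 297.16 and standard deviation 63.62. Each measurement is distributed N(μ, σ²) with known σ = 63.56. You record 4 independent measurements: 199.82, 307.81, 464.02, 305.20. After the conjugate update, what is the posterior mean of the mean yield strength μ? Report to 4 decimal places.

For Normal data with known variance σ², a Normal(μ₀, σ₀²) prior on μ is conjugate. Posterior precision = 1/σ₀² + n/σ²; posterior mean is the precision-weighted average of μ₀ and x̄.
Σxᵢ = 199.82 + 307.81 + 464.02 + 305.20 = 1276.85, so n·x̄ = 1276.85.
σ₀² = 63.62² = 4047.5044, σ² = 63.56² = 4039.8736; σ² + n·σ₀² = 4039.8736 + 4·4047.5044 = 20229.8912.
Posterior mean = (μ₀/σ₀² + n·x̄/σ²)/(1/σ₀² + n/σ²) = (σ²·μ₀ + σ₀²·n·x̄)/(σ² + n·σ₀²) = (4039.8736·297.16 + 4047.5044·1276.85)/20229.8912 = 6368544.832116/20229.8912 = 314.8087.

314.8087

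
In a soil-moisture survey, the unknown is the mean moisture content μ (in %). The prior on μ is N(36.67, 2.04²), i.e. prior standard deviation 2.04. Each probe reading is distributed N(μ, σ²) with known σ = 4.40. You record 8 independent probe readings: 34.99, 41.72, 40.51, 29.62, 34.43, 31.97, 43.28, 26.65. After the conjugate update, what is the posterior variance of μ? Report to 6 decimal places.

For Normal data with known variance σ², a Normal(μ₀, σ₀²) prior on μ is conjugate. Posterior precision = 1/σ₀² + n/σ²; posterior mean is the precision-weighted average of μ₀ and x̄.
σ₀² = 2.04² = 4.1616, σ² = 4.40² = 19.36; σ² + n·σ₀² = 19.36 + 8·4.1616 = 52.6528.
Posterior precision = 1/σ₀² + n/σ² = 1/4.1616 + 8/19.36 = (σ² + n·σ₀²)/(σ₀²σ²) = 52.6528/(4.1616·19.36); posterior variance σₙ² = σ₀²σ²/(σ² + n·σ₀²) = 4.1616·19.36/52.6528 = 1.530186.

1.530186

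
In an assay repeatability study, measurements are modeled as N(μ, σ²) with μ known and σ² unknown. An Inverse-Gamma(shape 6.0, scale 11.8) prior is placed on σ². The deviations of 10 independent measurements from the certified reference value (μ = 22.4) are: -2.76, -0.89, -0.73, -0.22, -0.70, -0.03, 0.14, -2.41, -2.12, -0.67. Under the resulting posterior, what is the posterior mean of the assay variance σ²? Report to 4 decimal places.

2.1926

With known mean μ and an Inverse-Gamma(α, β) prior on σ², the Normal likelihood is conjugate: posterior is Inv-Gamma(α + n/2, β + Σ(xᵢ−μ)²/2).
Σ(xᵢ−μ)² = (-2.76)² + (-0.89)² + (-0.73)² + (-0.22)² + (-0.70)² + (-0.03)² + (0.14)² + (-2.41)² + (-2.12)² + (-0.67)² = 20.2529.
Posterior: Inv-Gamma(6.0 + 10/2, 11.8 + 20.2529/2) = Inv-Gamma(11.00, 21.92645).
E[σ²|data] = β/(α−1) = 21.92645/10.00 = 2.1926.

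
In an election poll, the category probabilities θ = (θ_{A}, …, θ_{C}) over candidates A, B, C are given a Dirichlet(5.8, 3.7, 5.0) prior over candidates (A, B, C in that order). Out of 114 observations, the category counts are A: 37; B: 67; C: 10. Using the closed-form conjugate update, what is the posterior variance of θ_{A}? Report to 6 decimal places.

The Dirichlet prior is conjugate to the Multinomial likelihood: each posterior αⱼ = prior αⱼ + observed count nⱼ.
Posterior concentration: (42.8, 70.7, 15.0), total = 128.5.
Var[θ_j] = α_j(Σα−α_j)/((Σα)²(Σα+1)) = 42.8·85.7/(128.5²·129.5) = 0.001715.

0.001715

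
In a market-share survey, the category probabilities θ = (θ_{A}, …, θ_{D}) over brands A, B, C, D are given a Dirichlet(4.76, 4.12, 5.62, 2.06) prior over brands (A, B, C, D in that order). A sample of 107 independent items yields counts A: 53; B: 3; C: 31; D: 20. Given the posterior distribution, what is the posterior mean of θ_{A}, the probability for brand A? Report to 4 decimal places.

The Dirichlet prior is conjugate to the Multinomial likelihood: each posterior αⱼ = prior αⱼ + observed count nⱼ.
Posterior concentration: (57.76, 7.12, 36.62, 22.06), total = 123.56.
E[θ_{A}|data] = α_{A}/Σα = 57.76/123.56 = 0.4675.

0.4675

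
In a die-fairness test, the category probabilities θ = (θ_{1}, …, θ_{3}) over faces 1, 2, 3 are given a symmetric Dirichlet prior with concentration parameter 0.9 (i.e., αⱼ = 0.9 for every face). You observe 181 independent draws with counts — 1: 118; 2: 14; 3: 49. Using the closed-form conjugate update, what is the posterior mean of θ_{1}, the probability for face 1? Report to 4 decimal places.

0.6473

The Dirichlet prior is conjugate to the Multinomial likelihood: each posterior αⱼ = prior αⱼ + observed count nⱼ.
Posterior concentration: (118.9, 14.9, 49.9), total = 183.7.
E[θ_{1}|data] = α_{1}/Σα = 118.9/183.7 = 0.6473.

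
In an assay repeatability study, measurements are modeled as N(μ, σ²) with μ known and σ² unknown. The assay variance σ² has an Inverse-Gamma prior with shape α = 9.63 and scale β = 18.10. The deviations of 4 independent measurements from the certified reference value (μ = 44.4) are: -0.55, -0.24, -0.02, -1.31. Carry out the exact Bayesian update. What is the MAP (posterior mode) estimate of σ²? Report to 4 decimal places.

1.5153

With known mean μ and an Inverse-Gamma(α, β) prior on σ², the Normal likelihood is conjugate: posterior is Inv-Gamma(α + n/2, β + Σ(xᵢ−μ)²/2).
Σ(xᵢ−μ)² = (-0.55)² + (-0.24)² + (-0.02)² + (-1.31)² = 2.0766.
Posterior: Inv-Gamma(9.63 + 4/2, 18.10 + 2.0766/2) = Inv-Gamma(11.63, 19.13830).
Mode = β/(α+1) = 19.13830/12.63 = 1.5153.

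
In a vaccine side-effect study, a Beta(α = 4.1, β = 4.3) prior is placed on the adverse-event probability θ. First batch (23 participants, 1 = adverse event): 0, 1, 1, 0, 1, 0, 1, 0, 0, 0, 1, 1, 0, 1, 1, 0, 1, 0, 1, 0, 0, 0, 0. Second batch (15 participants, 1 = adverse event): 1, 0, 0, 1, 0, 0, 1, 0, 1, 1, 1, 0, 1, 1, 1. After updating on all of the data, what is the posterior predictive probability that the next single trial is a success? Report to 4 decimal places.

The Beta prior is conjugate to a Binomial/Bernoulli likelihood; the update adds successes to α and failures to β.
After batch 1: Beta(4.1+10, 4.3+13) = Beta(14.1, 17.3).
After batch 2: Beta(14.1+9, 17.3+6) = Beta(23.1, 23.3).
For a single future Bernoulli trial, P(success | data) = α/(α+β) = 0.4978.

0.4978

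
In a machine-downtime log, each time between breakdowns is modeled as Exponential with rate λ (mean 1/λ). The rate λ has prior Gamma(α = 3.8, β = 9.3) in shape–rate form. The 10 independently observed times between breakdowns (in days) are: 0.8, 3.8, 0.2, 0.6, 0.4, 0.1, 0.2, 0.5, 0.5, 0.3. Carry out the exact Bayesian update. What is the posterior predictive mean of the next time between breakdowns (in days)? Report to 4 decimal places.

1.3047

With a Gamma(shape α, rate β) prior on the exponential rate λ, the posterior after n observations with total T = Σxᵢ is Gamma(α+n, β+T).
Sum of observations T = 7.4 days; n = 10.
Posterior: Gamma(3.8+10, 9.3+7.4) = Gamma(13.8, 16.7).
The predictive distribution for the next observation is Lomax; its mean is β/(α−1) = 16.7/12.8 = 1.3047.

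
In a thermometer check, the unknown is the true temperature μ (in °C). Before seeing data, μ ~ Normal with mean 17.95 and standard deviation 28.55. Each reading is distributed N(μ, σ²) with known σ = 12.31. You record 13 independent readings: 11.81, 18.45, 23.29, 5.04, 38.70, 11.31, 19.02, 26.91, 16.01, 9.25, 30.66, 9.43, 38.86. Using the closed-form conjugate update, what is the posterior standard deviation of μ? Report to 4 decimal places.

For Normal data with known variance σ², a Normal(μ₀, σ₀²) prior on μ is conjugate. Posterior precision = 1/σ₀² + n/σ²; posterior mean is the precision-weighted average of μ₀ and x̄.
σ₀² = 28.55² = 815.1025, σ² = 12.31² = 151.5361; σ² + n·σ₀² = 151.5361 + 13·815.1025 = 10747.8686.
Posterior precision = 1/σ₀² + n/σ² = 1/815.1025 + 13/151.5361 = (σ² + n·σ₀²)/(σ₀²σ²) = 10747.8686/(815.1025·151.5361); posterior variance σₙ² = σ₀²σ²/(σ² + n·σ₀²) = 815.1025·151.5361/10747.8686 = 11.492274.
Posterior SD = √σₙ² = √(815.1025·151.5361/10747.8686) = 3.3900.

3.3900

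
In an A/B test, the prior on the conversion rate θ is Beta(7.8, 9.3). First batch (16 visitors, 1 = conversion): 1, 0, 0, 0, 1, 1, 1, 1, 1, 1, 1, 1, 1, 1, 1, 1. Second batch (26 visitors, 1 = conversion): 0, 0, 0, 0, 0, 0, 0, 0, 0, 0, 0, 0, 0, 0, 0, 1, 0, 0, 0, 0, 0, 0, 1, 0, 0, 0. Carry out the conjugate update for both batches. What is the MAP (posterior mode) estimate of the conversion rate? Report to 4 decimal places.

0.3818

The Beta prior is conjugate to a Binomial/Bernoulli likelihood; the update adds successes to α and failures to β.
After batch 1: Beta(7.8+13, 9.3+3) = Beta(20.8, 12.3).
After batch 2: Beta(20.8+2, 12.3+24) = Beta(22.8, 36.3).
Mode of Beta(a,b) for a,b>1 is (a−1)/(a+b−2) = 21.8/57.1 = 0.3818.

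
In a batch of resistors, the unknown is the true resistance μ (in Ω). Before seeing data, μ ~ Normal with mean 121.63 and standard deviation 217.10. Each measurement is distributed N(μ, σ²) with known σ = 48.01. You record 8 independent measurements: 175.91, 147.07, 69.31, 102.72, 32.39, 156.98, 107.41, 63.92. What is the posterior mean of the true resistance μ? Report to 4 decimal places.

For Normal data with known variance σ², a Normal(μ₀, σ₀²) prior on μ is conjugate. Posterior precision = 1/σ₀² + n/σ²; posterior mean is the precision-weighted average of μ₀ and x̄.
Σxᵢ = 175.91 + 147.07 + 69.31 + 102.72 + 32.39 + 156.98 + 107.41 + 63.92 = 855.71, so n·x̄ = 855.71.
σ₀² = 217.10² = 47132.41, σ² = 48.01² = 2304.9601; σ² + n·σ₀² = 2304.9601 + 8·47132.41 = 379364.2401.
Posterior mean = (μ₀/σ₀² + n·x̄/σ²)/(1/σ₀² + n/σ²) = (σ²·μ₀ + σ₀²·n·x̄)/(σ² + n·σ₀²) = (2304.9601·121.63 + 47132.41·855.71)/379364.2401 = 40612026.858063/379364.2401 = 107.0529.

107.0529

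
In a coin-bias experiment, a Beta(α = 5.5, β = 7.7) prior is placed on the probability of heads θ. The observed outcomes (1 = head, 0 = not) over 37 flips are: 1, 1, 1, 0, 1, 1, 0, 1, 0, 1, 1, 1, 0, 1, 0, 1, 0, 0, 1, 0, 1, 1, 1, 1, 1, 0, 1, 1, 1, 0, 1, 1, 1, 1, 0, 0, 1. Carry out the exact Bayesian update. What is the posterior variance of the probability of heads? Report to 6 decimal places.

The Beta prior is conjugate to a Binomial/Bernoulli likelihood; the update adds successes to α and failures to β.
Posterior: Beta(α+k, β+n−k) = Beta(5.5+25, 7.7+12) = Beta(30.5, 19.7).
Var = αβ/((α+β)²(α+β+1)) = 30.5·19.7/(50.2²·51.2) = 0.004657.

0.004657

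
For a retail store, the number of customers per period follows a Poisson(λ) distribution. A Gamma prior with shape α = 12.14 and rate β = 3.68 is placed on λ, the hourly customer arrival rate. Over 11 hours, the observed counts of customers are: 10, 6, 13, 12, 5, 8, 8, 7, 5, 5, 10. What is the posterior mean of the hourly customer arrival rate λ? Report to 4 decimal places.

With a Gamma(shape α, rate β) prior, the Poisson likelihood is conjugate: the posterior is Gamma(α + ΣXᵢ, β + n).
Sum of counts S = 89 over n = 11 hours.
Posterior: Gamma(α+S, β+n) = Gamma(12.14+89, 3.68+11) = Gamma(101.14, 14.68).
Posterior mean = α/β = 101.14/14.68 = 6.8896.

6.8896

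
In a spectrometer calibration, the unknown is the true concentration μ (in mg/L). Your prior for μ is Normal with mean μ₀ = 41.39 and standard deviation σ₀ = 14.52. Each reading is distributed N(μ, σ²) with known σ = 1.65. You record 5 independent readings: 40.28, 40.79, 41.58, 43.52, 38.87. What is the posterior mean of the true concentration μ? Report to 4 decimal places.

41.0090

For Normal data with known variance σ², a Normal(μ₀, σ₀²) prior on μ is conjugate. Posterior precision = 1/σ₀² + n/σ²; posterior mean is the precision-weighted average of μ₀ and x̄.
Σxᵢ = 40.28 + 40.79 + 41.58 + 43.52 + 38.87 = 205.04, so n·x̄ = 205.04.
σ₀² = 14.52² = 210.8304, σ² = 1.65² = 2.7225; σ² + n·σ₀² = 2.7225 + 5·210.8304 = 1056.8745.
Posterior mean = (μ₀/σ₀² + n·x̄/σ²)/(1/σ₀² + n/σ²) = (σ²·μ₀ + σ₀²·n·x̄)/(σ² + n·σ₀²) = (2.7225·41.39 + 210.8304·205.04)/1056.8745 = 43341.349491/1056.8745 = 41.0090.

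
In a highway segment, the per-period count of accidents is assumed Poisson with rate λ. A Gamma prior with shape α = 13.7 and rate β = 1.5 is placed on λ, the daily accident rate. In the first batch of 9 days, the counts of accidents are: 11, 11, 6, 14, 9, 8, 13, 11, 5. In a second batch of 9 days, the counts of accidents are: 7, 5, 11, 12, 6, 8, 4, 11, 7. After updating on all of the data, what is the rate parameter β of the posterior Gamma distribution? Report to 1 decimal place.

With a Gamma(shape α, rate β) prior, the Poisson likelihood is conjugate: the posterior is Gamma(α + ΣXᵢ, β + n).
Batch 1: sum of counts S = 88 over n = 9 days.
After batch 1: Gamma(α+S, β+n) = Gamma(13.7+88, 1.5+9) = Gamma(101.7, 10.5).
Batch 2: sum of counts S = 71 over n = 9 days.
After batch 2: Gamma(α+S, β+n) = Gamma(101.7+71, 10.5+9) = Gamma(172.7, 19.5).
Posterior β = 19.5.

19.5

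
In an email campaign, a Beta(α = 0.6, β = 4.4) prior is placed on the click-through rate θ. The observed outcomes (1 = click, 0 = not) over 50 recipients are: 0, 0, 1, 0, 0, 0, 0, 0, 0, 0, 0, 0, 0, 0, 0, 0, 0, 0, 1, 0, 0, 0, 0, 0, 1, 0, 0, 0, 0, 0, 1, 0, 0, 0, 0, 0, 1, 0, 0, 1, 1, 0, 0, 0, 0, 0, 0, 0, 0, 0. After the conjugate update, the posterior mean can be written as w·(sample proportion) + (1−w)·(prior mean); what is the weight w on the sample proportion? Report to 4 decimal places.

The Beta prior is conjugate to a Binomial/Bernoulli likelihood; the update adds successes to α and failures to β.
Posterior mean = (α₀+k)/(α₀+β₀+n) = [n/(α₀+β₀+n)]·(k/n) + [(α₀+β₀)/(α₀+β₀+n)]·α₀/(α₀+β₀), so only n and the prior enter the weight.
The weight on the data is w = n/(α₀+β₀+n) = 50/(0.6+4.4+50) = 50/55.0 = 0.9091.

0.9091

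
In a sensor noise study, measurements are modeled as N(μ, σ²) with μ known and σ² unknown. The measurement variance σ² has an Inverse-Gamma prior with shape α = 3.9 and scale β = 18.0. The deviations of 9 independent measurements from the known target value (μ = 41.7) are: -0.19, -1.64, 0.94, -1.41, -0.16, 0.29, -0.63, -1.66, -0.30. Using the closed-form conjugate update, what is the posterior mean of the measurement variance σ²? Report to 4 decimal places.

With known mean μ and an Inverse-Gamma(α, β) prior on σ², the Normal likelihood is conjugate: posterior is Inv-Gamma(α + n/2, β + Σ(xᵢ−μ)²/2).
Σ(xᵢ−μ)² = (-0.19)² + (-1.64)² + (0.94)² + (-1.41)² + (-0.16)² + (0.29)² + (-0.63)² + (-1.66)² + (-0.30)² = 8.9496.
Posterior: Inv-Gamma(3.9 + 9/2, 18.0 + 8.9496/2) = Inv-Gamma(8.40, 22.47480).
E[σ²|data] = β/(α−1) = 22.47480/7.40 = 3.0371.

3.0371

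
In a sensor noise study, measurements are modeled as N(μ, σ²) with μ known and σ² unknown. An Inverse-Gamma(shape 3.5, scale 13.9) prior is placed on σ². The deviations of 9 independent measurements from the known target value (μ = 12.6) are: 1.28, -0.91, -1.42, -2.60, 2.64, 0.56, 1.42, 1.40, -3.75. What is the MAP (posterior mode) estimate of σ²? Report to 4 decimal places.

3.5758

With known mean μ and an Inverse-Gamma(α, β) prior on σ², the Normal likelihood is conjugate: posterior is Inv-Gamma(α + n/2, β + Σ(xᵢ−μ)²/2).
Σ(xᵢ−μ)² = (1.28)² + (-0.91)² + (-1.42)² + (-2.60)² + (2.64)² + (0.56)² + (1.42)² + (1.40)² + (-3.75)² = 36.5650.
Posterior: Inv-Gamma(3.5 + 9/2, 13.9 + 36.5650/2) = Inv-Gamma(8.00, 32.18250).
Mode = β/(α+1) = 32.18250/9.00 = 3.5758.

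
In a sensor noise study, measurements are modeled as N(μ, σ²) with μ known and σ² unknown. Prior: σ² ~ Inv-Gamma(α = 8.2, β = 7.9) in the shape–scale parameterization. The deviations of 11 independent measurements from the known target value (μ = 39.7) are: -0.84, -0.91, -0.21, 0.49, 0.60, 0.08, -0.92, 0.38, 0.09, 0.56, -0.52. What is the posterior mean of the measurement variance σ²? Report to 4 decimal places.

0.7704

With known mean μ and an Inverse-Gamma(α, β) prior on σ², the Normal likelihood is conjugate: posterior is Inv-Gamma(α + n/2, β + Σ(xᵢ−μ)²/2).
Σ(xᵢ−μ)² = (-0.84)² + (-0.91)² + (-0.21)² + (0.49)² + (0.60)² + (0.08)² + (-0.92)² + (0.38)² + (0.09)² + (0.56)² + (-0.52)² = 3.7672.
Posterior: Inv-Gamma(8.2 + 11/2, 7.9 + 3.7672/2) = Inv-Gamma(13.70, 9.78360).
E[σ²|data] = β/(α−1) = 9.78360/12.70 = 0.7704.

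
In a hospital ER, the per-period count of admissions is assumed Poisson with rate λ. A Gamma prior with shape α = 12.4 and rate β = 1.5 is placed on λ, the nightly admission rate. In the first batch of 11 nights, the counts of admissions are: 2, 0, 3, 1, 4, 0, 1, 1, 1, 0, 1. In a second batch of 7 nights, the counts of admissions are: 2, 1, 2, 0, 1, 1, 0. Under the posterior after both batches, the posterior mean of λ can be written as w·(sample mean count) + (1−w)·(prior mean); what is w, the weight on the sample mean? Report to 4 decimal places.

0.9231

With a Gamma(shape α, rate β) prior, the Poisson likelihood is conjugate: the posterior is Gamma(α + ΣXᵢ, β + n).
Total number of nights: n = 11 + 7 = 18.
Posterior mean = (α₀+S)/(β₀+n) = [n/(β₀+n)]·(S/n) + [β₀/(β₀+n)]·(α₀/β₀), so only n and β₀ enter the weight.
Weight on data w = n/(β₀+n) = 18/(1.5+18) = 18/19.5 = 0.9231.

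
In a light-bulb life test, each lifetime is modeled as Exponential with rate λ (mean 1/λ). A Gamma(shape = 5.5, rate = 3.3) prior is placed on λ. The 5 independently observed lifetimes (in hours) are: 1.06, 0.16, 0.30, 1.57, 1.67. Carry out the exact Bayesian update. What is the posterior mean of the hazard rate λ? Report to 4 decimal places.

1.3027

With a Gamma(shape α, rate β) prior on the exponential rate λ, the posterior after n observations with total T = Σxᵢ is Gamma(α+n, β+T).
Sum of observations T = 4.76 hours; n = 5.
Posterior: Gamma(5.5+5, 3.3+4.76) = Gamma(10.5, 8.06).
Posterior mean of λ = α/β = 10.5/8.06 = 1.3027.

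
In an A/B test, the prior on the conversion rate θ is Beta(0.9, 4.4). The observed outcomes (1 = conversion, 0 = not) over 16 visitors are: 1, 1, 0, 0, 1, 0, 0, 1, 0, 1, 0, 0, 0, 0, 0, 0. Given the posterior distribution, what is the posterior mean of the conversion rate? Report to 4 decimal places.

The Beta prior is conjugate to a Binomial/Bernoulli likelihood; the update adds successes to α and failures to β.
Posterior: Beta(α+k, β+n−k) = Beta(0.9+5, 4.4+11) = Beta(5.9, 15.4).
Posterior mean = α/(α+β) = 5.9/21.3 = 0.2770.

0.2770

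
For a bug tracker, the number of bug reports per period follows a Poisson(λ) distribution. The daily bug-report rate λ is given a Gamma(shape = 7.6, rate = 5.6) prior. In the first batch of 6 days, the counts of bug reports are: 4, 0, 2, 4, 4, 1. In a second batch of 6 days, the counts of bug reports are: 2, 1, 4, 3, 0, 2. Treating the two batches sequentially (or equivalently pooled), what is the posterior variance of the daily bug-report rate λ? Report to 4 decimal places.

0.1117

With a Gamma(shape α, rate β) prior, the Poisson likelihood is conjugate: the posterior is Gamma(α + ΣXᵢ, β + n).
Batch 1: sum of counts S = 15 over n = 6 days.
After batch 1: Gamma(α+S, β+n) = Gamma(7.6+15, 5.6+6) = Gamma(22.6, 11.6).
Batch 2: sum of counts S = 12 over n = 6 days.
After batch 2: Gamma(α+S, β+n) = Gamma(22.6+12, 11.6+6) = Gamma(34.6, 17.6).
Var = α/β² = 34.6/17.6² = 0.1117.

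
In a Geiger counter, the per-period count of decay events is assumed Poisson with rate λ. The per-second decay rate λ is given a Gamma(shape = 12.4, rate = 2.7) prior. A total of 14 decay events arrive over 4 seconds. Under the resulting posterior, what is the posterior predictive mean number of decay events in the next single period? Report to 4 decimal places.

3.9403

With a Gamma(shape α, rate β) prior, the Poisson likelihood is conjugate: the posterior is Gamma(α + ΣXᵢ, β + n).
Posterior: Gamma(α+S, β+n) = Gamma(12.4+14, 2.7+4) = Gamma(26.4, 6.7).
The predictive distribution for one future period is NegBinom with mean α/β = 3.9403.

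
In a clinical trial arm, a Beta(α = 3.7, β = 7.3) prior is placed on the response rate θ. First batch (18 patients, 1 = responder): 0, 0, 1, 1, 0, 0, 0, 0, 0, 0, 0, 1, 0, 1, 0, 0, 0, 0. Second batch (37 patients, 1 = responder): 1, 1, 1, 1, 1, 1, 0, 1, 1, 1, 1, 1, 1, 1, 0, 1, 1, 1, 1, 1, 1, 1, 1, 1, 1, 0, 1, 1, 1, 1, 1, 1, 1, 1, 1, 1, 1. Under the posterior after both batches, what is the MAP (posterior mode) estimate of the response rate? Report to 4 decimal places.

0.6359

The Beta prior is conjugate to a Binomial/Bernoulli likelihood; the update adds successes to α and failures to β.
After batch 1: Beta(3.7+4, 7.3+14) = Beta(7.7, 21.3).
After batch 2: Beta(7.7+34, 21.3+3) = Beta(41.7, 24.3).
Mode of Beta(a,b) for a,b>1 is (a−1)/(a+b−2) = 40.7/64.0 = 0.6359.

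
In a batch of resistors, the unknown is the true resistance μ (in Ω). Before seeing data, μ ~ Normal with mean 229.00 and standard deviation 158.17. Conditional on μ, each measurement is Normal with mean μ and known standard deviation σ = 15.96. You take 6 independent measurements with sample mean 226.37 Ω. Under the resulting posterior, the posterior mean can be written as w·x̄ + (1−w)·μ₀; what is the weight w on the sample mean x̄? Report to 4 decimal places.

For Normal data with known variance σ², a Normal(μ₀, σ₀²) prior on μ is conjugate. Posterior precision = 1/σ₀² + n/σ²; posterior mean is the precision-weighted average of μ₀ and x̄.
σ₀² = 158.17² = 25017.7489, σ² = 15.96² = 254.7216. Prior precision 1/σ₀² = 1/25017.7489; data precision n/σ² = 6/254.7216.
w = (n/σ²)/(1/σ₀² + n/σ²) = n·σ₀²/(σ² + n·σ₀²) = 6·25017.7489/(254.7216 + 6·25017.7489) = 150106.4934/150361.215 = 0.9983.

0.9983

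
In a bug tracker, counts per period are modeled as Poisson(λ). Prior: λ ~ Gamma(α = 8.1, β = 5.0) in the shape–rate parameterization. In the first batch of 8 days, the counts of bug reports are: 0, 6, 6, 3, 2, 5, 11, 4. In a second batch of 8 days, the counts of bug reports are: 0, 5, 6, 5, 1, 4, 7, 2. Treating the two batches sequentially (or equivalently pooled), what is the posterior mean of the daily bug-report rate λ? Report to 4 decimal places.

3.5762

With a Gamma(shape α, rate β) prior, the Poisson likelihood is conjugate: the posterior is Gamma(α + ΣXᵢ, β + n).
Batch 1: sum of counts S = 37 over n = 8 days.
After batch 1: Gamma(α+S, β+n) = Gamma(8.1+37, 5.0+8) = Gamma(45.1, 13.0).
Batch 2: sum of counts S = 30 over n = 8 days.
After batch 2: Gamma(α+S, β+n) = Gamma(45.1+30, 13.0+8) = Gamma(75.1, 21.0).
Posterior mean = α/β = 75.1/21.0 = 3.5762.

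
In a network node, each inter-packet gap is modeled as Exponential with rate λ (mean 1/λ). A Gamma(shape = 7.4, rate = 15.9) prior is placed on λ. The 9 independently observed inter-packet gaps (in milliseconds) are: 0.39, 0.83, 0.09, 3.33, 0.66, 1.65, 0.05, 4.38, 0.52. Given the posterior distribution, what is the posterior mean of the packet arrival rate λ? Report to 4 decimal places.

0.5899

With a Gamma(shape α, rate β) prior on the exponential rate λ, the posterior after n observations with total T = Σxᵢ is Gamma(α+n, β+T).
Sum of observations T = 11.90 milliseconds; n = 9.
Posterior: Gamma(7.4+9, 15.9+11.90) = Gamma(16.4, 27.80).
Posterior mean of λ = α/β = 16.4/27.80 = 0.5899.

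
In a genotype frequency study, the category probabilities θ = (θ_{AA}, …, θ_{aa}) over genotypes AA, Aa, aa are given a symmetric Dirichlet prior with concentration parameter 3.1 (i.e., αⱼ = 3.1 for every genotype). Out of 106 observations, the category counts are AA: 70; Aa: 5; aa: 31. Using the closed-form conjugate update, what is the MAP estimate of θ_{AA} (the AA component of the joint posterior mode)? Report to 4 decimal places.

The Dirichlet prior is conjugate to the Multinomial likelihood: each posterior αⱼ = prior αⱼ + observed count nⱼ.
Posterior concentration: (73.1, 8.1, 34.1), total = 115.3.
Joint mode component: (α_{AA}−1)/(Σα−K) = 72.1/112.3 = 0.6420.

0.6420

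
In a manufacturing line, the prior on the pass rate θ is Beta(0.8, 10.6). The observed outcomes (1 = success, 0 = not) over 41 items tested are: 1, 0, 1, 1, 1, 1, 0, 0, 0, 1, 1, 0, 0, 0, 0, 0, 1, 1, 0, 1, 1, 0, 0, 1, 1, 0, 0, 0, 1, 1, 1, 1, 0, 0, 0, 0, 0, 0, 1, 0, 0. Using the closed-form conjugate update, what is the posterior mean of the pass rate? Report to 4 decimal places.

The Beta prior is conjugate to a Binomial/Bernoulli likelihood; the update adds successes to α and failures to β.
Posterior: Beta(α+k, β+n−k) = Beta(0.8+18, 10.6+23) = Beta(18.8, 33.6).
Posterior mean = α/(α+β) = 18.8/52.4 = 0.3588.

0.3588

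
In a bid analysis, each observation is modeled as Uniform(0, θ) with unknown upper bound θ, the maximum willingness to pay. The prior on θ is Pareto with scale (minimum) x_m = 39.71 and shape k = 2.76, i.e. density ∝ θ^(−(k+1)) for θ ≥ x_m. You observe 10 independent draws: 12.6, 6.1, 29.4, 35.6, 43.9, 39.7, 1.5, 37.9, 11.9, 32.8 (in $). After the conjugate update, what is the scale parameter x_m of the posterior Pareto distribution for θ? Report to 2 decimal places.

A Pareto(scale x_m, shape k) prior on the upper bound θ of Uniform(0, θ) is conjugate: posterior is Pareto(max(x_m, max xᵢ), k + n).
Sample maximum = 43.9; prior scale x_m = 39.71 → posterior scale = max = 43.90.
Posterior shape = 2.76 + 10 = 12.76.
Posterior scale x_m = 43.90.

43.90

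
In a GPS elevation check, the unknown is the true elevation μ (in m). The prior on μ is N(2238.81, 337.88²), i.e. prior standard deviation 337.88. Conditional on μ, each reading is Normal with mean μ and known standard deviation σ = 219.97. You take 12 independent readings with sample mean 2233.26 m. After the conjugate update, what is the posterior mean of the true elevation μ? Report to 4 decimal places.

For Normal data with known variance σ², a Normal(μ₀, σ₀²) prior on μ is conjugate. Posterior precision = 1/σ₀² + n/σ²; posterior mean is the precision-weighted average of μ₀ and x̄.
n·x̄ = 12·2233.26 = 26799.12.
σ₀² = 337.88² = 114162.8944, σ² = 219.97² = 48386.8009; σ² + n·σ₀² = 48386.8009 + 12·114162.8944 = 1418341.5337.
Posterior mean = (μ₀/σ₀² + n·x̄/σ²)/(1/σ₀² + n/σ²) = (σ²·μ₀ + σ₀²·n·x̄)/(σ² + n·σ₀²) = (48386.8009·2238.81 + 114162.8944·26799.12)/1418341.5337 = 3167793960.295857/1418341.5337 = 2233.4493.

2233.4493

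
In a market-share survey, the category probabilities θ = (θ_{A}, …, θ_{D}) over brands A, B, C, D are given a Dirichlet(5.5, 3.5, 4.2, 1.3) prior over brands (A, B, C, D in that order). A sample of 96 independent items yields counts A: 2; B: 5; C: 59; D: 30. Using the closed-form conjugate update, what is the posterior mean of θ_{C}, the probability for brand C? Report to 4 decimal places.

The Dirichlet prior is conjugate to the Multinomial likelihood: each posterior αⱼ = prior αⱼ + observed count nⱼ.
Posterior concentration: (7.5, 8.5, 63.2, 31.3), total = 110.5.
E[θ_{C}|data] = α_{C}/Σα = 63.2/110.5 = 0.5719.

0.5719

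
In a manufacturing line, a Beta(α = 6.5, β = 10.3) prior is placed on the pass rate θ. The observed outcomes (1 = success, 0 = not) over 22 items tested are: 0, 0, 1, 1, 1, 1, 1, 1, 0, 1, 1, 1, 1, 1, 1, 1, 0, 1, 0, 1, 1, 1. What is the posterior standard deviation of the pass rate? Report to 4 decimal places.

The Beta prior is conjugate to a Binomial/Bernoulli likelihood; the update adds successes to α and failures to β.
Posterior: Beta(α+k, β+n−k) = Beta(6.5+17, 10.3+5) = Beta(23.5, 15.3).
Var = αβ/((α+β)²(α+β+1)) = 23.5·15.3/(38.8²·39.8) = 0.00600085; SD = √0.00600085 = 0.0775.

0.0775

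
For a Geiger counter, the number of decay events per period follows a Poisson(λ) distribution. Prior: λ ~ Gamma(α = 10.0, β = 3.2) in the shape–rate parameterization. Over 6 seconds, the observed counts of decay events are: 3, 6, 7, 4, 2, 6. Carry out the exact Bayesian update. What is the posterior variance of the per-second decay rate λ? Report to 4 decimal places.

With a Gamma(shape α, rate β) prior, the Poisson likelihood is conjugate: the posterior is Gamma(α + ΣXᵢ, β + n).
Sum of counts S = 28 over n = 6 seconds.
Posterior: Gamma(α+S, β+n) = Gamma(10.0+28, 3.2+6) = Gamma(38.0, 9.2).
Var = α/β² = 38.0/9.2² = 0.4490.

0.4490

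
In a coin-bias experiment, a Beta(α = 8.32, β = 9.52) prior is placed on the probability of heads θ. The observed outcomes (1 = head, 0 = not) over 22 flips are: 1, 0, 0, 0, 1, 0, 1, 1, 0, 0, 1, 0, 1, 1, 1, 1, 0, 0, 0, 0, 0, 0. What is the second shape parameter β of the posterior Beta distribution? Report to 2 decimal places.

22.52

The Beta prior is conjugate to a Binomial/Bernoulli likelihood; the update adds successes to α and failures to β.
Posterior: Beta(α+k, β+n−k) = Beta(8.32+9, 9.52+13) = Beta(17.32, 22.52).
Posterior β = 22.52.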